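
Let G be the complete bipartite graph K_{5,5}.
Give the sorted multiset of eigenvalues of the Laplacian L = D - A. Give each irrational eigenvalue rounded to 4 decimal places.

[0, 5, 5, 5, 5, 5, 5, 5, 5, 10]

The graph has 10 vertices and degree multiset [5, 5, 5, 5, 5, 5, 5, 5, 5, 5]; D is the diagonal matrix of degrees and L = D - A. Diagonalising L (or applying a numerical eigensolver to the 10x10 matrix) gives the spectrum above. The single zero eigenvalue shows the graph is connected. The largest eigenvalue, 10, is at most the vertex count 10. The eigenvalues sum to 50, which equals trace(L) = 2|E|.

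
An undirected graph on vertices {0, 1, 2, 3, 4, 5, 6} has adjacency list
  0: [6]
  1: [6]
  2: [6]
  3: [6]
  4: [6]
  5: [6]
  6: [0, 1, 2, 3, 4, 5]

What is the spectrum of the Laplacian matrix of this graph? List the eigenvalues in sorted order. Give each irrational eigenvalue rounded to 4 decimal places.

[0, 1, 1, 1, 1, 1, 7]

Each diagonal entry of L is the vertex degree and each off-diagonal entry is -1 where an edge is present, 0 otherwise; in the order [0, 1, 2, 3, 4, 5, 6] the diagonal is [1, 1, 1, 1, 1, 1, 6]. L is symmetric positive semidefinite, so every eigenvalue is real and nonnegative. The single zero eigenvalue shows the graph is connected. The largest eigenvalue, 7, is at most the vertex count 7.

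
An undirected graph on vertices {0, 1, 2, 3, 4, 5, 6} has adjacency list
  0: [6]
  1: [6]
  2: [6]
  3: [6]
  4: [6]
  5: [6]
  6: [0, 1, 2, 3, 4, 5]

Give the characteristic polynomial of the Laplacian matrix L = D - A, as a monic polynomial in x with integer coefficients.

x^7 - 12x^6 + 45x^5 - 80x^4 + 75x^3 - 36x^2 + 7x

Each diagonal entry of L is the vertex degree and each off-diagonal entry is -1 where an edge is present, 0 otherwise; in the order [0, 1, 2, 3, 4, 5, 6] the diagonal is [1, 1, 1, 1, 1, 1, 6]. The eigenvalues of L are [0, 1, 1, 1, 1, 1, 7]; the characteristic polynomial is the product of (x - lambda_i), which multiplies out to x^7 - 12x^6 + 45x^5 - 80x^4 + 75x^3 - 36x^2 + 7x. Since p(0) = det(-L) = 0, x divides p(x). The largest eigenvalue, 7, is at most the vertex count 7. The eigenvalues sum to 12, which equals trace(L) = 2|E|.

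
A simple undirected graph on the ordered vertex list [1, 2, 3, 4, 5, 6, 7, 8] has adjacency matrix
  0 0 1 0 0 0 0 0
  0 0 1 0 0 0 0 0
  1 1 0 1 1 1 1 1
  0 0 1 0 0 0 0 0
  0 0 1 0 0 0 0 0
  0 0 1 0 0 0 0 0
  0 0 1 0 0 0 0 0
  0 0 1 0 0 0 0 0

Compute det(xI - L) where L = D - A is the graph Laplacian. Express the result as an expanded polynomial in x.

With the vertex order [1, 2, 3, 4, 5, 6, 7, 8], the degrees are [1, 1, 7, 1, 1, 1, 1, 1], giving D = diag(1, 1, 7, 1, 1, 1, 1, 1) and L = D - A. Computing det(xI - L) by cofactor expansion (or equivalently via sum-over-permutations) gives x^8 - 14x^7 + 63x^6 - 140x^5 + 175x^4 - 126x^3 + 49x^2 - 8x. The coefficient of x^7 equals -trace(L) = -14, matching the sum of degrees. The eigenvalues sum to 14, which equals trace(L) = 2|E|.

x^8 - 14x^7 + 63x^6 - 140x^5 + 175x^4 - 126x^3 + 49x^2 - 8x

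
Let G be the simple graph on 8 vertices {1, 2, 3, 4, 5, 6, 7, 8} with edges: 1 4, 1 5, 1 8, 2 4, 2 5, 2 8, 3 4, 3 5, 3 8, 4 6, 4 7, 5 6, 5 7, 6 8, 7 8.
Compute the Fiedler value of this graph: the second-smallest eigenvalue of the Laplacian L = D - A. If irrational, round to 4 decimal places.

3

Reading degrees in the order [1, 2, 3, 4, 5, 6, 7, 8] gives [3, 3, 3, 5, 5, 3, 3, 5]; set D = diag(3, 3, 3, 5, 5, 3, 3, 5) and form L = D - A. Computing the eigenvalues of L and sorting gives [0, 3, 3, 3, 3, 5, 5, 8]. The Fiedler value lambda_2 = 3 is strictly positive, so the graph is connected. By the matrix-tree theorem the graph has (1/8) * product of the nonzero eigenvalues = 2025 spanning trees. The largest eigenvalue, 8, is at most the vertex count 8.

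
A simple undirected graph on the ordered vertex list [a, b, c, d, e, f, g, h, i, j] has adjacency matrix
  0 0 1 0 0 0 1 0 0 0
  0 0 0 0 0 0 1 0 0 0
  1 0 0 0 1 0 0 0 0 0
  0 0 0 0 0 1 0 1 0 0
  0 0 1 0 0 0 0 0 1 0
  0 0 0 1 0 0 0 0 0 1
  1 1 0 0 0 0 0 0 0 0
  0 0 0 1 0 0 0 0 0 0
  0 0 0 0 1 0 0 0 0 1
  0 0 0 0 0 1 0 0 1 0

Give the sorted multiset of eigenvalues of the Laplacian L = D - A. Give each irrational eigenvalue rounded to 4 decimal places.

[0, 0.0979, 0.3820, 0.8244, 1.3820, 2, 2.6180, 3.1756, 3.6180, 3.9021]

Each diagonal entry of L is the vertex degree and each off-diagonal entry is -1 where an edge is present, 0 otherwise; in the order [a, b, c, d, e, f, g, h, i, j] the diagonal is [2, 1, 2, 2, 2, 2, 2, 1, 2, 2]. Diagonalising L (or applying a numerical eigensolver to the 10x10 matrix) gives the spectrum above. The single zero eigenvalue shows the graph is connected. The largest eigenvalue, 3.9021, is at most the vertex count 10.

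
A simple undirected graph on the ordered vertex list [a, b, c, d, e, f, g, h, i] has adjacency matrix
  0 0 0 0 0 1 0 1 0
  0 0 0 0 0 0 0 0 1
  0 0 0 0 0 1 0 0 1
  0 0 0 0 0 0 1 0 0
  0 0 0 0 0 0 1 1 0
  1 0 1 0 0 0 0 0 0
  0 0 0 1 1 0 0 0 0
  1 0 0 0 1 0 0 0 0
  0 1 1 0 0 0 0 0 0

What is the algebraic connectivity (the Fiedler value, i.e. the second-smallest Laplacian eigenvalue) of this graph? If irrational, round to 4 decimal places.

0.1206

Each diagonal entry of L is the vertex degree and each off-diagonal entry is -1 where an edge is present, 0 otherwise; in the order [a, b, c, d, e, f, g, h, i] the diagonal is [2, 1, 2, 1, 2, 2, 2, 2, 2]. The smallest Laplacian eigenvalue is always 0. The next one, lambda_2 = 0.1206, measures how hard the graph is to disconnect: larger values mean better connectivity. There is one zero in the spectrum, matching the 1 component.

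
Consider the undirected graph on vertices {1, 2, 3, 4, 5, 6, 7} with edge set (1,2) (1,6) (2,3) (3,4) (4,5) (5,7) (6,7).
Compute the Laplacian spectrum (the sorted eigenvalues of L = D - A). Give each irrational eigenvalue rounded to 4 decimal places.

Reading degrees in the order [1, 2, 3, 4, 5, 6, 7] gives [2, 2, 2, 2, 2, 2, 2]; set D = diag(2, 2, 2, 2, 2, 2, 2) and form L = D - A. The multiplicity of 0 as a Laplacian eigenvalue equals the number of connected components. The largest eigenvalue, 3.8019, is at most the vertex count 7.

[0, 0.7530, 0.7530, 2.4450, 2.4450, 3.8019, 3.8019]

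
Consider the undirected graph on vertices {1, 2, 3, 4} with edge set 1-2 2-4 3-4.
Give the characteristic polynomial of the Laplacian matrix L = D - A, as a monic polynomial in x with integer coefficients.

x^4 - 6x^3 + 10x^2 - 4x

Reading degrees in the order [1, 2, 3, 4] gives [1, 2, 1, 2]; set D = diag(1, 2, 1, 2) and form L = D - A. L has integer entries, so p(x) = det(xI - L) has integer coefficients. Expanding the determinant yields x^4 - 6x^3 + 10x^2 - 4x. Since p(0) = det(-L) = 0, x divides p(x). There is one zero in the spectrum, matching the 1 component.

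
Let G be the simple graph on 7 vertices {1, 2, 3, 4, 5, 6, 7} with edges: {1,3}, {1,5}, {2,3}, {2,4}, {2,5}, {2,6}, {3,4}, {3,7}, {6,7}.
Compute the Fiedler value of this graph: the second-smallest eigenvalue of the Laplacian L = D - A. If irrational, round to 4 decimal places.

1

Each diagonal entry of L is the vertex degree and each off-diagonal entry is -1 where an edge is present, 0 otherwise; in the order [1, 2, 3, 4, 5, 6, 7] the diagonal is [2, 4, 4, 2, 2, 2, 2]. The sorted Laplacian eigenvalues are [0, 1, 1.5858, 2.2679, 3, 4.4142, 5.7321]; the algebraic connectivity is the second entry, 1. The largest eigenvalue, 5.7321, is at most the vertex count 7.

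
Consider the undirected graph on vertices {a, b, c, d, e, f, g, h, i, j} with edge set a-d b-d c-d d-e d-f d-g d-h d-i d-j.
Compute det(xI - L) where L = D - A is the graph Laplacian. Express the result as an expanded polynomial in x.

x^10 - 18x^9 + 108x^8 - 336x^7 + 630x^6 - 756x^5 + 588x^4 - 288x^3 + 81x^2 - 10x

With the vertex order [a, b, c, d, e, f, g, h, i, j], the degrees are [1, 1, 1, 9, 1, 1, 1, 1, 1, 1], giving D = diag(1, 1, 1, 9, 1, 1, 1, 1, 1, 1) and L = D - A. Computing det(xI - L) by cofactor expansion (or equivalently via sum-over-permutations) gives x^10 - 18x^9 + 108x^8 - 336x^7 + 630x^6 - 756x^5 + 588x^4 - 288x^3 + 81x^2 - 10x. The coefficient of x^9 equals -trace(L) = -18, matching the sum of degrees. There is one zero in the spectrum, matching the 1 component. The largest eigenvalue, 10, is at most the vertex count 10.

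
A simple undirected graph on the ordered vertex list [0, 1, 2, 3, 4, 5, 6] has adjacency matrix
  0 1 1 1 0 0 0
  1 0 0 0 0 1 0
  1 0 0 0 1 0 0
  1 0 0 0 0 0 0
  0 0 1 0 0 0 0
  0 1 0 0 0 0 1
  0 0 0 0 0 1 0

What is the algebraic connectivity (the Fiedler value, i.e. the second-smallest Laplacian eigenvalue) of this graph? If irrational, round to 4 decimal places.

0.2603

With the vertex order [0, 1, 2, 3, 4, 5, 6], the degrees are [3, 2, 2, 1, 1, 2, 1], giving D = diag(3, 2, 2, 1, 1, 2, 1) and L = D - A. Computing the eigenvalues of L and sorting gives [0, 0.2603, 0.6262, 1.4055, 2.2742, 3.0996, 4.3342]. The Fiedler value lambda_2 = 0.2603 is strictly positive, so the graph is connected. By the matrix-tree theorem the graph has (1/7) * product of the nonzero eigenvalues = 1 spanning tree.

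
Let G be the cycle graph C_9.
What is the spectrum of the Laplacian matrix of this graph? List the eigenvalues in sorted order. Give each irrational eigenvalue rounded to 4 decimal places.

[0, 0.4679, 0.4679, 1.6527, 1.6527, 3, 3, 3.8794, 3.8794]

The graph has 9 vertices and degree multiset [2, 2, 2, 2, 2, 2, 2, 2, 2]; D is the diagonal matrix of degrees and L = D - A. Since every row of L sums to 0, the all-ones vector is in the kernel and 0 is an eigenvalue. The single zero eigenvalue shows the graph is connected. There is one zero in the spectrum, matching the 1 component. By the matrix-tree theorem the graph has (1/9) * product of the nonzero eigenvalues = 9 spanning trees.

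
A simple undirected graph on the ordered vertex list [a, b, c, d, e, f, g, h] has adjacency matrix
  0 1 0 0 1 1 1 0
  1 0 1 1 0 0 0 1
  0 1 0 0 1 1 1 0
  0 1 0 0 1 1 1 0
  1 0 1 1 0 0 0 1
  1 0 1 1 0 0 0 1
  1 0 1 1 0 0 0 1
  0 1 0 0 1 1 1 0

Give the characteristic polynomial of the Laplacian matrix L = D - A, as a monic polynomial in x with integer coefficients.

With the vertex order [a, b, c, d, e, f, g, h], the degrees are [4, 4, 4, 4, 4, 4, 4, 4], giving D = diag(4, 4, 4, 4, 4, 4, 4, 4) and L = D - A. L has integer entries, so p(x) = det(xI - L) has integer coefficients. Expanding the determinant yields x^8 - 32x^7 + 432x^6 - 3200x^5 + 14080x^4 - 36864x^3 + 53248x^2 - 32768x. Since p(0) = det(-L) = 0, x divides p(x). By the matrix-tree theorem the graph has (1/8) * product of the nonzero eigenvalues = 4096 spanning trees.

x^8 - 32x^7 + 432x^6 - 3200x^5 + 14080x^4 - 36864x^3 + 53248x^2 - 32768x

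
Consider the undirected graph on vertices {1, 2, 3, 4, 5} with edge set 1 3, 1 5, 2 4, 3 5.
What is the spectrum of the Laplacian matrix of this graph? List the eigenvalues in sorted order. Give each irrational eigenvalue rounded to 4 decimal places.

With the vertex order [1, 2, 3, 4, 5], the degrees are [2, 1, 2, 1, 2], giving D = diag(2, 1, 2, 1, 2) and L = D - A. The multiplicity of 0 as a Laplacian eigenvalue equals the number of connected components. The 2 zero eigenvalues correspond to the 2 connected components. The eigenvalues sum to 8, which equals trace(L) = 2|E|.

[0, 0, 2, 3, 3]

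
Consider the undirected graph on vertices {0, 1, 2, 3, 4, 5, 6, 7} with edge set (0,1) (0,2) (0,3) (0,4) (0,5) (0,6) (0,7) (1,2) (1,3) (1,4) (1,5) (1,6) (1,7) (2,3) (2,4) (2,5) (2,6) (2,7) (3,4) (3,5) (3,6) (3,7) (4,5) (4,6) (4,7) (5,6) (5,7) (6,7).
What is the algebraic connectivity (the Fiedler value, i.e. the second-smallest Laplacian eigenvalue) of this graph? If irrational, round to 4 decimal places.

With the vertex order [0, 1, 2, 3, 4, 5, 6, 7], the degrees are [7, 7, 7, 7, 7, 7, 7, 7], giving D = diag(7, 7, 7, 7, 7, 7, 7, 7) and L = D - A. The smallest Laplacian eigenvalue is always 0. The next one, lambda_2 = 8, measures how hard the graph is to disconnect: larger values mean better connectivity. The largest eigenvalue, 8, is at most the vertex count 8.

8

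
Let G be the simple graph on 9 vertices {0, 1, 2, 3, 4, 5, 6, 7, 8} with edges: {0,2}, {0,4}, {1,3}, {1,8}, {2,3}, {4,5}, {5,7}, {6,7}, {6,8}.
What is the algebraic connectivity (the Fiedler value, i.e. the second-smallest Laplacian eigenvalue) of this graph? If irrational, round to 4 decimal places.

Each diagonal entry of L is the vertex degree and each off-diagonal entry is -1 where an edge is present, 0 otherwise; in the order [0, 1, 2, 3, 4, 5, 6, 7, 8] the diagonal is [2, 2, 2, 2, 2, 2, 2, 2, 2]. The smallest Laplacian eigenvalue is always 0. The next one, lambda_2 = 0.4679, measures how hard the graph is to disconnect: larger values mean better connectivity.

0.4679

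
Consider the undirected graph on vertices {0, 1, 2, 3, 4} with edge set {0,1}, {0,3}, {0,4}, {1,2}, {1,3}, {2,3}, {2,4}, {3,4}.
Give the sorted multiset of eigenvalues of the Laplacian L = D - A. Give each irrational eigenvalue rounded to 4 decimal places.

Reading degrees in the order [0, 1, 2, 3, 4] gives [3, 3, 3, 4, 3]; set D = diag(3, 3, 3, 4, 3) and form L = D - A. Since every row of L sums to 0, the all-ones vector is in the kernel and 0 is an eigenvalue. The single zero eigenvalue shows the graph is connected. The eigenvalues sum to 16, which equals trace(L) = 2|E|.

[0, 3, 3, 5, 5]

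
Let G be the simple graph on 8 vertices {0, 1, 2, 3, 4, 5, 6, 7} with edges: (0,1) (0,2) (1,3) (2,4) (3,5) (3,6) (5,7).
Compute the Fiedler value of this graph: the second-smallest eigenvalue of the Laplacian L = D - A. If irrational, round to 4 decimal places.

0.1864

Reading degrees in the order [0, 1, 2, 3, 4, 5, 6, 7] gives [2, 2, 2, 3, 1, 2, 1, 1]; set D = diag(2, 2, 2, 3, 1, 2, 1, 1) and form L = D - A. Computing the eigenvalues of L and sorting gives [0, 0.1864, 0.5858, 1, 2, 2.4707, 3.4142, 4.3429]. The Fiedler value lambda_2 = 0.1864 is strictly positive, so the graph is connected. By the matrix-tree theorem the graph has (1/8) * product of the nonzero eigenvalues = 1 spanning tree. The largest eigenvalue, 4.3429, is at most the vertex count 8.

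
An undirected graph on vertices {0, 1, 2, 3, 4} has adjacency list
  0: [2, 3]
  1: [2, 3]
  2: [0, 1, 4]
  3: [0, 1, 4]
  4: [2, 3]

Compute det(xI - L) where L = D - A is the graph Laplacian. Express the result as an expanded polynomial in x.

x^5 - 12x^4 + 51x^3 - 92x^2 + 60x

Reading degrees in the order [0, 1, 2, 3, 4] gives [2, 2, 3, 3, 2]; set D = diag(2, 2, 3, 3, 2) and form L = D - A. Computing det(xI - L) by cofactor expansion (or equivalently via sum-over-permutations) gives x^5 - 12x^4 + 51x^3 - 92x^2 + 60x. The constant term is 0 because L is singular (the all-ones vector lies in its kernel).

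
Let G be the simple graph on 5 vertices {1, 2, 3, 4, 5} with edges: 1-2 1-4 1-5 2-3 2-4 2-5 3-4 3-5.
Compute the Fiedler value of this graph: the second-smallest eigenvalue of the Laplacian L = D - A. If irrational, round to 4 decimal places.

3

Each diagonal entry of L is the vertex degree and each off-diagonal entry is -1 where an edge is present, 0 otherwise; in the order [1, 2, 3, 4, 5] the diagonal is [3, 4, 3, 3, 3]. Computing the eigenvalues of L and sorting gives [0, 3, 3, 5, 5]. The Fiedler value lambda_2 = 3 is strictly positive, so the graph is connected. By the matrix-tree theorem the graph has (1/5) * product of the nonzero eigenvalues = 45 spanning trees. There is one zero in the spectrum, matching the 1 component.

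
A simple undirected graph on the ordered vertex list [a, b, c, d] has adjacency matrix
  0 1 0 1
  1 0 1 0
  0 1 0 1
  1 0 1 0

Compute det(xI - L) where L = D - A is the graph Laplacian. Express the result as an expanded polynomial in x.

With the vertex order [a, b, c, d], the degrees are [2, 2, 2, 2], giving D = diag(2, 2, 2, 2) and L = D - A. L has integer entries, so p(x) = det(xI - L) has integer coefficients. Expanding the determinant yields x^4 - 8x^3 + 20x^2 - 16x. Since p(0) = det(-L) = 0, x divides p(x). The largest eigenvalue, 4, is at most the vertex count 4.

x^4 - 8x^3 + 20x^2 - 16x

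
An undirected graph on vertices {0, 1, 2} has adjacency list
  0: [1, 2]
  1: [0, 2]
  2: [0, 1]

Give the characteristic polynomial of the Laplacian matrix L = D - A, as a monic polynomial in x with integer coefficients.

x^3 - 6x^2 + 9x

Each diagonal entry of L is the vertex degree and each off-diagonal entry is -1 where an edge is present, 0 otherwise; in the order [0, 1, 2] the diagonal is [2, 2, 2]. L has integer entries, so p(x) = det(xI - L) has integer coefficients. Expanding the determinant yields x^3 - 6x^2 + 9x. The coefficient of x^2 equals -trace(L) = -6, matching the sum of degrees. There is one zero in the spectrum, matching the 1 component.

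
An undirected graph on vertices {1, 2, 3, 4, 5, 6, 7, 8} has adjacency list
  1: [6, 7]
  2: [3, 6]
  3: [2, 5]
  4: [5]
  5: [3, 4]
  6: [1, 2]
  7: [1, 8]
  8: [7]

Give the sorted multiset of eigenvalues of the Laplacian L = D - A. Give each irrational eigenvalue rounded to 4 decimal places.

Reading degrees in the order [1, 2, 3, 4, 5, 6, 7, 8] gives [2, 2, 2, 1, 2, 2, 2, 1]; set D = diag(2, 2, 2, 1, 2, 2, 2, 1) and form L = D - A. L is symmetric positive semidefinite, so every eigenvalue is real and nonnegative. The single zero eigenvalue shows the graph is connected. The largest eigenvalue, 3.8478, is at most the vertex count 8.

[0, 0.1522, 0.5858, 1.2346, 2, 2.7654, 3.4142, 3.8478]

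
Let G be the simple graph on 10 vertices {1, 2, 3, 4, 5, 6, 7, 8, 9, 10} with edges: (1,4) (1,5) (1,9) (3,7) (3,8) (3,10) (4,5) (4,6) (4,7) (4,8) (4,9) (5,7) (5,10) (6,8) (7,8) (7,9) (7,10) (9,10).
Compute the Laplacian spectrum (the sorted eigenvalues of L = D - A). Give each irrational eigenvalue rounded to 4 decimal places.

With the vertex order [1, 2, 3, 4, 5, 6, 7, 8, 9, 10], the degrees are [3, 0, 3, 6, 4, 2, 6, 4, 4, 4], giving D = diag(3, 0, 3, 6, 4, 2, 6, 4, 4, 4) and L = D - A. Diagonalising L (or applying a numerical eigensolver to the 10x10 matrix) gives the spectrum above. The 2 zero eigenvalues correspond to the 2 connected components. The largest eigenvalue, 7.4130, is at most the vertex count 10.

[0, 0, 1.5619, 2.0636, 3.7292, 4, 4.4299, 5.7427, 7.0597, 7.4130]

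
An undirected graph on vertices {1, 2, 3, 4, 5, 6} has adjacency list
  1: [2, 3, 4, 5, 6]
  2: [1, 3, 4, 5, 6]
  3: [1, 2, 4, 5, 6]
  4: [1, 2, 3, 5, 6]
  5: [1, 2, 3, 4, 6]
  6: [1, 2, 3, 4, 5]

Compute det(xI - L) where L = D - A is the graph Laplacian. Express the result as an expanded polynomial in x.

x^6 - 30x^5 + 360x^4 - 2160x^3 + 6480x^2 - 7776x

Reading degrees in the order [1, 2, 3, 4, 5, 6] gives [5, 5, 5, 5, 5, 5]; set D = diag(5, 5, 5, 5, 5, 5) and form L = D - A. The eigenvalues of L are [0, 6, 6, 6, 6, 6]; the characteristic polynomial is the product of (x - lambda_i), which multiplies out to x^6 - 30x^5 + 360x^4 - 2160x^3 + 6480x^2 - 7776x. The coefficient of x^5 equals -trace(L) = -30, matching the sum of degrees. There is one zero in the spectrum, matching the 1 component. The largest eigenvalue, 6, is at most the vertex count 6.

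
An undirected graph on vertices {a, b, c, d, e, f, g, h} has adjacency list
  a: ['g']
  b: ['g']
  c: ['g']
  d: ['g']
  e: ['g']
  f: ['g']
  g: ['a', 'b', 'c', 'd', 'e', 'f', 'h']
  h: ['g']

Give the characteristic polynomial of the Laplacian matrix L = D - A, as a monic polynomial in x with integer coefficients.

x^8 - 14x^7 + 63x^6 - 140x^5 + 175x^4 - 126x^3 + 49x^2 - 8x

Reading degrees in the order [a, b, c, d, e, f, g, h] gives [1, 1, 1, 1, 1, 1, 7, 1]; set D = diag(1, 1, 1, 1, 1, 1, 7, 1) and form L = D - A. Computing det(xI - L) by cofactor expansion (or equivalently via sum-over-permutations) gives x^8 - 14x^7 + 63x^6 - 140x^5 + 175x^4 - 126x^3 + 49x^2 - 8x. Since p(0) = det(-L) = 0, x divides p(x). By the matrix-tree theorem the graph has (1/8) * product of the nonzero eigenvalues = 1 spanning tree.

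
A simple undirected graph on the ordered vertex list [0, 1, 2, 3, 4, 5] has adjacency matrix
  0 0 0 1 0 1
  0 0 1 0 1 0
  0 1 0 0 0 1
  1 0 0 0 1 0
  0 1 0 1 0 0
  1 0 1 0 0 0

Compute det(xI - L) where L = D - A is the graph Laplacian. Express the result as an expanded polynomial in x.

x^6 - 12x^5 + 54x^4 - 112x^3 + 105x^2 - 36x

With the vertex order [0, 1, 2, 3, 4, 5], the degrees are [2, 2, 2, 2, 2, 2], giving D = diag(2, 2, 2, 2, 2, 2) and L = D - A. The eigenvalues of L are [0, 1, 1, 3, 3, 4]; the characteristic polynomial is the product of (x - lambda_i), which multiplies out to x^6 - 12x^5 + 54x^4 - 112x^3 + 105x^2 - 36x. The coefficient of x^5 equals -trace(L) = -12, matching the sum of degrees. By the matrix-tree theorem the graph has (1/6) * product of the nonzero eigenvalues = 6 spanning trees. There is one zero in the spectrum, matching the 1 component.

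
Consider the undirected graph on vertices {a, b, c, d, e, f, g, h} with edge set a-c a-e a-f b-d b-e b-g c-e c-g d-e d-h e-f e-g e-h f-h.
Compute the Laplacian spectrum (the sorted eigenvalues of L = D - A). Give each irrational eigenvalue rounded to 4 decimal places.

With the vertex order [a, b, c, d, e, f, g, h], the degrees are [3, 3, 3, 3, 7, 3, 3, 3], giving D = diag(3, 3, 3, 3, 7, 3, 3, 3) and L = D - A. Diagonalising L (or applying a numerical eigensolver to the 8x8 matrix) gives the spectrum above. By the matrix-tree theorem the graph has (1/8) * product of the nonzero eigenvalues = 841 spanning trees.

[0, 1.7530, 1.7530, 3.4450, 3.4450, 4.8019, 4.8019, 8]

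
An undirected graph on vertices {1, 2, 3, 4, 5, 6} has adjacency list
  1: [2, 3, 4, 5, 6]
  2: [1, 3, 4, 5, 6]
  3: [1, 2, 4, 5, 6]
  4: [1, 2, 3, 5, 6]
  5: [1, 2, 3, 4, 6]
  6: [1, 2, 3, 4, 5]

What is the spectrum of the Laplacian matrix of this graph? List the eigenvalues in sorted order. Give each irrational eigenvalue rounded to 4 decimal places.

Reading degrees in the order [1, 2, 3, 4, 5, 6] gives [5, 5, 5, 5, 5, 5]; set D = diag(5, 5, 5, 5, 5, 5) and form L = D - A. Diagonalising L (or applying a numerical eigensolver to the 6x6 matrix) gives the spectrum above. The single zero eigenvalue shows the graph is connected.

[0, 6, 6, 6, 6, 6]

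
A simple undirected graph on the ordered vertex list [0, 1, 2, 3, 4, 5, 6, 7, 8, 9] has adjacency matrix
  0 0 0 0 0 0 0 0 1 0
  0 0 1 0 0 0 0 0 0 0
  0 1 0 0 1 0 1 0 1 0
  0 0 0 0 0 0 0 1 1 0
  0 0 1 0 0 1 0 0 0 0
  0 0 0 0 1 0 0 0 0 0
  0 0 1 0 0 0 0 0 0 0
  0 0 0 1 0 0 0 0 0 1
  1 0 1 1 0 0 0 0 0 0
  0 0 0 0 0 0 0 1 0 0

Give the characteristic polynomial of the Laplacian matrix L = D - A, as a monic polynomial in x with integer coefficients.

x^10 - 18x^9 + 132x^8 - 514x^7 + 1161x^6 - 1562x^5 + 1239x^4 - 552x^3 + 123x^2 - 10x

With the vertex order [0, 1, 2, 3, 4, 5, 6, 7, 8, 9], the degrees are [1, 1, 4, 2, 2, 1, 1, 2, 3, 1], giving D = diag(1, 1, 4, 2, 2, 1, 1, 2, 3, 1) and L = D - A. Computing det(xI - L) by cofactor expansion (or equivalently via sum-over-permutations) gives x^10 - 18x^9 + 132x^8 - 514x^7 + 1161x^6 - 1562x^5 + 1239x^4 - 552x^3 + 123x^2 - 10x. The coefficient of x^9 equals -trace(L) = -18, matching the sum of degrees.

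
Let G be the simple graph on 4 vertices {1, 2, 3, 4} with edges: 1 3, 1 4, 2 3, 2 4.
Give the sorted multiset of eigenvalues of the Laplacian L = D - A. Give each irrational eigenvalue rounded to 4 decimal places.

[0, 2, 2, 4]

Reading degrees in the order [1, 2, 3, 4] gives [2, 2, 2, 2]; set D = diag(2, 2, 2, 2) and form L = D - A. L is symmetric positive semidefinite, so every eigenvalue is real and nonnegative. The largest eigenvalue, 4, is at most the vertex count 4.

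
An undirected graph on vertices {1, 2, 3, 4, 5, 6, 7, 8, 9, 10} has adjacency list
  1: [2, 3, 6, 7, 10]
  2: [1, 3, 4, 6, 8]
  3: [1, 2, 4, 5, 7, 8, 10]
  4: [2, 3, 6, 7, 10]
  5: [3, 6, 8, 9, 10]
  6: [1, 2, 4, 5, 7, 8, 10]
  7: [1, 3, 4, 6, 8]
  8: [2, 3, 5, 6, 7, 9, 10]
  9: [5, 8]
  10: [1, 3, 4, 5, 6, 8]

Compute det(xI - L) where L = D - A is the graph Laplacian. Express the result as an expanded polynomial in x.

x^10 - 54x^9 + 1275x^8 - 17252x^7 + 147155x^6 - 818478x^5 + 2957701x^4 - 6659520x^3 + 8403500x^2 - 4459000x

Each diagonal entry of L is the vertex degree and each off-diagonal entry is -1 where an edge is present, 0 otherwise; in the order [1, 2, 3, 4, 5, 6, 7, 8, 9, 10] the diagonal is [5, 5, 7, 5, 5, 7, 5, 7, 2, 6]. Computing det(xI - L) by cofactor expansion (or equivalently via sum-over-permutations) gives x^10 - 54x^9 + 1275x^8 - 17252x^7 + 147155x^6 - 818478x^5 + 2957701x^4 - 6659520x^3 + 8403500x^2 - 4459000x. Since p(0) = det(-L) = 0, x divides p(x). By the matrix-tree theorem the graph has (1/10) * product of the nonzero eigenvalues = 445900 spanning trees.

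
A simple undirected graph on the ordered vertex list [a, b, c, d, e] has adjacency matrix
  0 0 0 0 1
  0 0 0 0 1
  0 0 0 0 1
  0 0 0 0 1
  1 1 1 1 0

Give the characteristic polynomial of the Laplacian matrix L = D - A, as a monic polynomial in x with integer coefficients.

Reading degrees in the order [a, b, c, d, e] gives [1, 1, 1, 1, 4]; set D = diag(1, 1, 1, 1, 4) and form L = D - A. The eigenvalues of L are [0, 1, 1, 1, 5]; the characteristic polynomial is the product of (x - lambda_i), which multiplies out to x^5 - 8x^4 + 18x^3 - 16x^2 + 5x. The constant term is 0 because L is singular (the all-ones vector lies in its kernel).

x^5 - 8x^4 + 18x^3 - 16x^2 + 5x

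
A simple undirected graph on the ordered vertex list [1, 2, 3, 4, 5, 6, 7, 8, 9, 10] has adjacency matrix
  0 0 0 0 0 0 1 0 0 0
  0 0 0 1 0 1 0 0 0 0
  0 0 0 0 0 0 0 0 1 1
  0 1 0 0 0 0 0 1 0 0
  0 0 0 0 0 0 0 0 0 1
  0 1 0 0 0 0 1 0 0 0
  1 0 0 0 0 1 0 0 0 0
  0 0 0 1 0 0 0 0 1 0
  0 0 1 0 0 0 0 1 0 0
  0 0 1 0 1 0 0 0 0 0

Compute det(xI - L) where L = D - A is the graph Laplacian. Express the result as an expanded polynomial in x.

x^10 - 18x^9 + 136x^8 - 560x^7 + 1365x^6 - 2002x^5 + 1716x^4 - 792x^3 + 165x^2 - 10x

Each diagonal entry of L is the vertex degree and each off-diagonal entry is -1 where an edge is present, 0 otherwise; in the order [1, 2, 3, 4, 5, 6, 7, 8, 9, 10] the diagonal is [1, 2, 2, 2, 1, 2, 2, 2, 2, 2]. Computing det(xI - L) by cofactor expansion (or equivalently via sum-over-permutations) gives x^10 - 18x^9 + 136x^8 - 560x^7 + 1365x^6 - 2002x^5 + 1716x^4 - 792x^3 + 165x^2 - 10x. The coefficient of x^9 equals -trace(L) = -18, matching the sum of degrees.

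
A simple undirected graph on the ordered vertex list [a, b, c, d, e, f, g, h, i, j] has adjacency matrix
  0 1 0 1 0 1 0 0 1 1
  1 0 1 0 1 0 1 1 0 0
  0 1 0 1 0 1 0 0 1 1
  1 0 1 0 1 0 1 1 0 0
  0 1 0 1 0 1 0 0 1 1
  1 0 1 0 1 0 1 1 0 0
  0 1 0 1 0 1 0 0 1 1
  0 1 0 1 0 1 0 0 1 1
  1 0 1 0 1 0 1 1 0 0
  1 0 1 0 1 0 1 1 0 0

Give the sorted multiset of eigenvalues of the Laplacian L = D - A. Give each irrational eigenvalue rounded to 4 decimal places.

Reading degrees in the order [a, b, c, d, e, f, g, h, i, j] gives [5, 5, 5, 5, 5, 5, 5, 5, 5, 5]; set D = diag(5, 5, 5, 5, 5, 5, 5, 5, 5, 5) and form L = D - A. Since every row of L sums to 0, the all-ones vector is in the kernel and 0 is an eigenvalue. The single zero eigenvalue shows the graph is connected. The largest eigenvalue, 10, is at most the vertex count 10.

[0, 5, 5, 5, 5, 5, 5, 5, 5, 10]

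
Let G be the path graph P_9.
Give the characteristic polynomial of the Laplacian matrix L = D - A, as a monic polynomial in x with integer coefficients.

The graph has 9 vertices and degree multiset [2, 2, 2, 2, 2, 2, 2, 1, 1]; D is the diagonal matrix of degrees and L = D - A. Computing det(xI - L) by cofactor expansion (or equivalently via sum-over-permutations) gives x^9 - 16x^8 + 105x^7 - 364x^6 + 715x^5 - 792x^4 + 462x^3 - 120x^2 + 9x. Since p(0) = det(-L) = 0, x divides p(x). The eigenvalues sum to 16, which equals trace(L) = 2|E|. By the matrix-tree theorem the graph has (1/9) * product of the nonzero eigenvalues = 1 spanning tree.

x^9 - 16x^8 + 105x^7 - 364x^6 + 715x^5 - 792x^4 + 462x^3 - 120x^2 + 9x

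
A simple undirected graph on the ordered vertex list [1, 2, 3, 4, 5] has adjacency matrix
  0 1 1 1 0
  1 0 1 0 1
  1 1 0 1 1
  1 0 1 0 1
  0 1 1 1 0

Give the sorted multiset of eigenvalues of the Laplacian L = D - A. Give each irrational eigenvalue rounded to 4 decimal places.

[0, 3, 3, 5, 5]

With the vertex order [1, 2, 3, 4, 5], the degrees are [3, 3, 4, 3, 3], giving D = diag(3, 3, 4, 3, 3) and L = D - A. The multiplicity of 0 as a Laplacian eigenvalue equals the number of connected components.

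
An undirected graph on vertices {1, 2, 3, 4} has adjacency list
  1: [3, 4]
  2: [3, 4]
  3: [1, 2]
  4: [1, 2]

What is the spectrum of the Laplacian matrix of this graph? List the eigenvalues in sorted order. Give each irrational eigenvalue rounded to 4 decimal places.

[0, 2, 2, 4]

Each diagonal entry of L is the vertex degree and each off-diagonal entry is -1 where an edge is present, 0 otherwise; in the order [1, 2, 3, 4] the diagonal is [2, 2, 2, 2]. The multiplicity of 0 as a Laplacian eigenvalue equals the number of connected components. The largest eigenvalue, 4, is at most the vertex count 4.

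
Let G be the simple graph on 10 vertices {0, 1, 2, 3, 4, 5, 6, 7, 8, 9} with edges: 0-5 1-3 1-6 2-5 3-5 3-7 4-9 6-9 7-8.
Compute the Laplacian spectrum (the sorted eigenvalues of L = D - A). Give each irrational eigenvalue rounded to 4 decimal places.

Reading degrees in the order [0, 1, 2, 3, 4, 5, 6, 7, 8, 9] gives [1, 2, 1, 3, 1, 3, 2, 2, 1, 2]; set D = diag(1, 2, 1, 3, 1, 3, 2, 2, 1, 2) and form L = D - A. Since every row of L sums to 0, the all-ones vector is in the kernel and 0 is an eigenvalue. The single zero eigenvalue shows the graph is connected.

[0, 0.1566, 0.3280, 0.8452, 1, 1.7534, 2.4520, 3.1820, 3.5756, 4.7070]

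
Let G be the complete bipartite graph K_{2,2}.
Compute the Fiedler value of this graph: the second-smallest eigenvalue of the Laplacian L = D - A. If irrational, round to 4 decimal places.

The graph has 4 vertices and degree multiset [2, 2, 2, 2]; D is the diagonal matrix of degrees and L = D - A. The smallest Laplacian eigenvalue is always 0. The next one, lambda_2 = 2, measures how hard the graph is to disconnect: larger values mean better connectivity. There is one zero in the spectrum, matching the 1 component.

2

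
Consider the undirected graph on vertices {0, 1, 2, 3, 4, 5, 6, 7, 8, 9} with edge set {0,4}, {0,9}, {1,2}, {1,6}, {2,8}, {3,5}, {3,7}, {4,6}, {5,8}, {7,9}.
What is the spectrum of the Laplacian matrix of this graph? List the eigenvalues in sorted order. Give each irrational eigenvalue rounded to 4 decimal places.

Each diagonal entry of L is the vertex degree and each off-diagonal entry is -1 where an edge is present, 0 otherwise; in the order [0, 1, 2, 3, 4, 5, 6, 7, 8, 9] the diagonal is [2, 2, 2, 2, 2, 2, 2, 2, 2, 2]. L is symmetric positive semidefinite, so every eigenvalue is real and nonnegative. The eigenvalues sum to 20, which equals trace(L) = 2|E|. The largest eigenvalue, 4, is at most the vertex count 10.

[0, 0.3820, 0.3820, 1.3820, 1.3820, 2.6180, 2.6180, 3.6180, 3.6180, 4]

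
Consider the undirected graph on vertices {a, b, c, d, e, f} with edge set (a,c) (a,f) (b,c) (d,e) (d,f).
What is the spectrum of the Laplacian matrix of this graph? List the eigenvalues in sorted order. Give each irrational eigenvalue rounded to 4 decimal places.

With the vertex order [a, b, c, d, e, f], the degrees are [2, 1, 2, 2, 1, 2], giving D = diag(2, 1, 2, 2, 1, 2) and L = D - A. Since every row of L sums to 0, the all-ones vector is in the kernel and 0 is an eigenvalue. The largest eigenvalue, 3.7321, is at most the vertex count 6.

[0, 0.2679, 1, 2, 3, 3.7321]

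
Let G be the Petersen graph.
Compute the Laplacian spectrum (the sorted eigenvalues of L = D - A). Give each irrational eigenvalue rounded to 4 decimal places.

[0, 2, 2, 2, 2, 2, 5, 5, 5, 5]

The graph has 10 vertices and degree multiset [3, 3, 3, 3, 3, 3, 3, 3, 3, 3]; D is the diagonal matrix of degrees and L = D - A. The multiplicity of 0 as a Laplacian eigenvalue equals the number of connected components. There is one zero in the spectrum, matching the 1 component.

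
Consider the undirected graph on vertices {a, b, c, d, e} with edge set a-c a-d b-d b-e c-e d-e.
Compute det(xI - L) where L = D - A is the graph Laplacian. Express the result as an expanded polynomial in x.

x^5 - 12x^4 + 51x^3 - 90x^2 + 55x

Reading degrees in the order [a, b, c, d, e] gives [2, 2, 2, 3, 3]; set D = diag(2, 2, 2, 3, 3) and form L = D - A. L has integer entries, so p(x) = det(xI - L) has integer coefficients. Expanding the determinant yields x^5 - 12x^4 + 51x^3 - 90x^2 + 55x. The constant term is 0 because L is singular (the all-ones vector lies in its kernel). There is one zero in the spectrum, matching the 1 component.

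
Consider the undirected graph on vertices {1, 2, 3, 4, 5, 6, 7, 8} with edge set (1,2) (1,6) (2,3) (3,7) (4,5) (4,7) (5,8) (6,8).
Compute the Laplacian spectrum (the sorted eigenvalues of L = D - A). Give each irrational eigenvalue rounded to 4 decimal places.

[0, 0.5858, 0.5858, 2, 2, 3.4142, 3.4142, 4]

Each diagonal entry of L is the vertex degree and each off-diagonal entry is -1 where an edge is present, 0 otherwise; in the order [1, 2, 3, 4, 5, 6, 7, 8] the diagonal is [2, 2, 2, 2, 2, 2, 2, 2]. L is symmetric positive semidefinite, so every eigenvalue is real and nonnegative. The single zero eigenvalue shows the graph is connected. The eigenvalues sum to 16, which equals trace(L) = 2|E|.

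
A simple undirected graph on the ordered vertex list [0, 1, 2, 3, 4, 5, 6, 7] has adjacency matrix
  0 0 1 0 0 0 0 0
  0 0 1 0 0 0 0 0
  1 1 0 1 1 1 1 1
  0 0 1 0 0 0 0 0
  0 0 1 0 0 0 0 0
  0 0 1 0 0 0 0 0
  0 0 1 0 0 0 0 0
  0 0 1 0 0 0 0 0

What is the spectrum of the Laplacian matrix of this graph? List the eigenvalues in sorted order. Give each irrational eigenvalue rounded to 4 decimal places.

[0, 1, 1, 1, 1, 1, 1, 8]

Reading degrees in the order [0, 1, 2, 3, 4, 5, 6, 7] gives [1, 1, 7, 1, 1, 1, 1, 1]; set D = diag(1, 1, 7, 1, 1, 1, 1, 1) and form L = D - A. L is symmetric positive semidefinite, so every eigenvalue is real and nonnegative. There is one zero in the spectrum, matching the 1 component. The largest eigenvalue, 8, is at most the vertex count 8.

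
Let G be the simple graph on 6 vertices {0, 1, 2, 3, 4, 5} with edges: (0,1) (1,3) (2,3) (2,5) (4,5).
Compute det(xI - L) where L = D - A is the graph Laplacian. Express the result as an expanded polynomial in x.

x^6 - 10x^5 + 36x^4 - 56x^3 + 35x^2 - 6x

With the vertex order [0, 1, 2, 3, 4, 5], the degrees are [1, 2, 2, 2, 1, 2], giving D = diag(1, 2, 2, 2, 1, 2) and L = D - A. Computing det(xI - L) by cofactor expansion (or equivalently via sum-over-permutations) gives x^6 - 10x^5 + 36x^4 - 56x^3 + 35x^2 - 6x. The coefficient of x^5 equals -trace(L) = -10, matching the sum of degrees. The eigenvalues sum to 10, which equals trace(L) = 2|E|.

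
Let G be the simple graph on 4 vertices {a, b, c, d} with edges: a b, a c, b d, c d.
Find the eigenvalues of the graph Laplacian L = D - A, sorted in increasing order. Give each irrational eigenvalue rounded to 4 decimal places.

With the vertex order [a, b, c, d], the degrees are [2, 2, 2, 2], giving D = diag(2, 2, 2, 2) and L = D - A. L is symmetric positive semidefinite, so every eigenvalue is real and nonnegative. The single zero eigenvalue shows the graph is connected.

[0, 2, 2, 4]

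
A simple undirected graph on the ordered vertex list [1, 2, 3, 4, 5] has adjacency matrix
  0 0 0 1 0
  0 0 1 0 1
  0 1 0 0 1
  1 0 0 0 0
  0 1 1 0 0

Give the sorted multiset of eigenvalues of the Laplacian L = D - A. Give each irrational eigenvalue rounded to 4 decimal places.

[0, 0, 2, 3, 3]

Reading degrees in the order [1, 2, 3, 4, 5] gives [1, 2, 2, 1, 2]; set D = diag(1, 2, 2, 1, 2) and form L = D - A. Diagonalising L (or applying a numerical eigensolver to the 5x5 matrix) gives the spectrum above. The 2 zero eigenvalues correspond to the 2 connected components. The eigenvalues sum to 8, which equals trace(L) = 2|E|. There are 2 zeros in the spectrum, matching the 2 components.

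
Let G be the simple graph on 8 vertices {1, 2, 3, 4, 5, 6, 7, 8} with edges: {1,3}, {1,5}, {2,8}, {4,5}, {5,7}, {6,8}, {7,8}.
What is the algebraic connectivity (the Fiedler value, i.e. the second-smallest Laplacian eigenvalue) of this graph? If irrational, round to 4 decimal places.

Each diagonal entry of L is the vertex degree and each off-diagonal entry is -1 where an edge is present, 0 otherwise; in the order [1, 2, 3, 4, 5, 6, 7, 8] the diagonal is [2, 1, 1, 1, 3, 1, 2, 3]. The sorted Laplacian eigenvalues are [0, 0.2137, 0.6177, 1, 1.4977, 2.3537, 3.8408, 4.4763]; the algebraic connectivity is the second entry, 0.2137. By the matrix-tree theorem the graph has (1/8) * product of the nonzero eigenvalues = 1 spanning tree. The largest eigenvalue, 4.4763, is at most the vertex count 8.

0.2137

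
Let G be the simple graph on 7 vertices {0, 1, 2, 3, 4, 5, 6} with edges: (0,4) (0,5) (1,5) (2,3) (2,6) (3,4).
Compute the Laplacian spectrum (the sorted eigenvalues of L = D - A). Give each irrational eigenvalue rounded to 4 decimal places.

Each diagonal entry of L is the vertex degree and each off-diagonal entry is -1 where an edge is present, 0 otherwise; in the order [0, 1, 2, 3, 4, 5, 6] the diagonal is [2, 1, 2, 2, 2, 2, 1]. The multiplicity of 0 as a Laplacian eigenvalue equals the number of connected components. The single zero eigenvalue shows the graph is connected. By the matrix-tree theorem the graph has (1/7) * product of the nonzero eigenvalues = 1 spanning tree. The eigenvalues sum to 12, which equals trace(L) = 2|E|.

[0, 0.1981, 0.7530, 1.5550, 2.4450, 3.2470, 3.8019]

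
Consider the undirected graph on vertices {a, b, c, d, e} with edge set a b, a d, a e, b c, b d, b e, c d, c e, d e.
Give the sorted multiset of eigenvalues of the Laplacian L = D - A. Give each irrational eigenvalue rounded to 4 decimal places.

[0, 3, 5, 5, 5]

Reading degrees in the order [a, b, c, d, e] gives [3, 4, 3, 4, 4]; set D = diag(3, 4, 3, 4, 4) and form L = D - A. Diagonalising L (or applying a numerical eigensolver to the 5x5 matrix) gives the spectrum above. There is one zero in the spectrum, matching the 1 component.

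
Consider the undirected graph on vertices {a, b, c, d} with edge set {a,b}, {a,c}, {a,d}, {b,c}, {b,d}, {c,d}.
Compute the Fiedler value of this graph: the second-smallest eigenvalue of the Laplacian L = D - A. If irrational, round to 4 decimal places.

4

Reading degrees in the order [a, b, c, d] gives [3, 3, 3, 3]; set D = diag(3, 3, 3, 3) and form L = D - A. The smallest Laplacian eigenvalue is always 0. The next one, lambda_2 = 4, measures how hard the graph is to disconnect: larger values mean better connectivity. The largest eigenvalue, 4, is at most the vertex count 4.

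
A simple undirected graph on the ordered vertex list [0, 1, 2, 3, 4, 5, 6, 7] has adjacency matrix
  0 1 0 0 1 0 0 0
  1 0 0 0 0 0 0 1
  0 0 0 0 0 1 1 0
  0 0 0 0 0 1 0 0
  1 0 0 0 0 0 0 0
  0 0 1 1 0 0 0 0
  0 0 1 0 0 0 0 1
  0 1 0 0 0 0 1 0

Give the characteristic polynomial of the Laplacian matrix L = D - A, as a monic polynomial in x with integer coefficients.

Reading degrees in the order [0, 1, 2, 3, 4, 5, 6, 7] gives [2, 2, 2, 1, 1, 2, 2, 2]; set D = diag(2, 2, 2, 1, 1, 2, 2, 2) and form L = D - A. Computing det(xI - L) by cofactor expansion (or equivalently via sum-over-permutations) gives x^8 - 14x^7 + 78x^6 - 220x^5 + 330x^4 - 252x^3 + 84x^2 - 8x. Since p(0) = det(-L) = 0, x divides p(x).

x^8 - 14x^7 + 78x^6 - 220x^5 + 330x^4 - 252x^3 + 84x^2 - 8x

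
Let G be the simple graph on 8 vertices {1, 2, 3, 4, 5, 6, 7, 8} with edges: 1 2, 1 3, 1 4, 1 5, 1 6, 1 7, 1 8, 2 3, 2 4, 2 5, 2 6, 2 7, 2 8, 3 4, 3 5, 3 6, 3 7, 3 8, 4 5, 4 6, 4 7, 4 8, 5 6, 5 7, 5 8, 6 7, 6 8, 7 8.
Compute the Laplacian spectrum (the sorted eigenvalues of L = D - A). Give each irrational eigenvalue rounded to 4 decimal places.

[0, 8, 8, 8, 8, 8, 8, 8]

With the vertex order [1, 2, 3, 4, 5, 6, 7, 8], the degrees are [7, 7, 7, 7, 7, 7, 7, 7], giving D = diag(7, 7, 7, 7, 7, 7, 7, 7) and L = D - A. Diagonalising L (or applying a numerical eigensolver to the 8x8 matrix) gives the spectrum above. The single zero eigenvalue shows the graph is connected. By the matrix-tree theorem the graph has (1/8) * product of the nonzero eigenvalues = 262144 spanning trees.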